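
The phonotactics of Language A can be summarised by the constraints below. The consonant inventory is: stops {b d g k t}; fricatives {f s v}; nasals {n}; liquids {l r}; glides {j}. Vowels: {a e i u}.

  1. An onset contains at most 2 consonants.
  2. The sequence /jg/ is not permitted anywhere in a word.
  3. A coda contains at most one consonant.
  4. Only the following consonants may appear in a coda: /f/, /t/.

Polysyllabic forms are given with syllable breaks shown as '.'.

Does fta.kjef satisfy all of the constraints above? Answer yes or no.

yes

fta.kjef — σ1 onset /ft/ (2C), coda /∅/ ok; σ2 onset /kj/ (2C), coda /f/ ok → permitted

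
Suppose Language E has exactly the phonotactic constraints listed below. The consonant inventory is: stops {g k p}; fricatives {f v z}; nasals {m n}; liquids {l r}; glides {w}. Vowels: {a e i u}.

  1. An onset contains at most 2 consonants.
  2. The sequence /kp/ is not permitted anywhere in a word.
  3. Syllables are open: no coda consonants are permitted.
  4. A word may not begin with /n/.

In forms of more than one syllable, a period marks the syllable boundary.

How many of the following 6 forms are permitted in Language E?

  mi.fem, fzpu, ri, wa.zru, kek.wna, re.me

mi.fem — violates constraint 3: syllable 2 coda /m/ has 1 consonant (> 0) → not permitted
fzpu — violates constraint 1: syllable 1 onset /fzp/ has 3 consonants (> 2) → not permitted
ri — σ1 onset /r/, coda /∅/ ok → permitted
wa.zru — σ1 onset /w/, coda /∅/ ok; σ2 onset /zr/ (2C), coda /∅/ ok → permitted
kek.wna — violates constraint 3: syllable 1 coda /k/ has 1 consonant (> 0) → not permitted
re.me — σ1 onset /r/, coda /∅/ ok; σ2 onset /m/, coda /∅/ ok → permitted
Permitted: ri, wa.zru, re.me → 3.

3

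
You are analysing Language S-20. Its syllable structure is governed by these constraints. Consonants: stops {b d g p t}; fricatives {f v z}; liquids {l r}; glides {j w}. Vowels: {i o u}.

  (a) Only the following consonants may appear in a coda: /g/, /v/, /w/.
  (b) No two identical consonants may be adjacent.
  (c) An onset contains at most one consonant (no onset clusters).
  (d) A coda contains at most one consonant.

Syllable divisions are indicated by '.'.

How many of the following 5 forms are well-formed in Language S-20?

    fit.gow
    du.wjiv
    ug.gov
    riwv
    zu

fit.gow — violates constraint (a): syllable 1 coda contains /t/, which is not a licensed coda consonant → ill-formed
du.wjiv — violates constraint (c): syllable 2 onset /wj/ has 2 consonants (> 1) → ill-formed
ug.gov — violates constraint (b): adjacent identical consonants /gg/ → ill-formed
riwv — violates constraint (d): syllable 1 coda /wv/ has 2 consonants (> 1) → ill-formed
zu — σ1 onset /z/, coda /∅/ ok → well-formed
Well-formed: zu → 1.

1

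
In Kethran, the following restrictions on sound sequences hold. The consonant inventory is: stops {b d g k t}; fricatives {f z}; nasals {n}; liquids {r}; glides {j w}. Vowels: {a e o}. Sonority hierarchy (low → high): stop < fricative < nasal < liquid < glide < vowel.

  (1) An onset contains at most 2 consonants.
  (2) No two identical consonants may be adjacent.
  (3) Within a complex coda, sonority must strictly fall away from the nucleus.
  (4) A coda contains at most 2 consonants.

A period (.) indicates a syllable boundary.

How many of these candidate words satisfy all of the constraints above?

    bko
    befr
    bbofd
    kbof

bko — σ1 onset /bk/ (2C), coda /∅/ ok → permitted
befr — violates constraint 3: syllable 1 coda /fr/: /f/ (fricative, 2) → /r/ (liquid, 4) does not fall → not permitted
bbofd — violates constraint 2: adjacent identical consonants /bb/ → not permitted
kbof — σ1 onset /kb/ (2C), coda /f/ ok → permitted
Permitted: bko, kbof → 2.

2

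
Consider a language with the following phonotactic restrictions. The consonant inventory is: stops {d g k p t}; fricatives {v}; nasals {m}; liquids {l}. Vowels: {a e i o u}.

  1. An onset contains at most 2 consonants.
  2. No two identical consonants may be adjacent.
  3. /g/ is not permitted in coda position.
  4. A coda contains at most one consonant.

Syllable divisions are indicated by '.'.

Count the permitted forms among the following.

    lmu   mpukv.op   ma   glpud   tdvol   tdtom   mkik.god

lmu — σ1 onset /lm/ (2C), coda /∅/ ok → permitted
mpukv.op — violates constraint 4: syllable 1 coda /kv/ has 2 consonants (> 1) → not permitted
ma — σ1 onset /m/, coda /∅/ ok → permitted
glpud — violates constraint 1: syllable 1 onset /glp/ has 3 consonants (> 2) → not permitted
tdvol — violates constraint 1: syllable 1 onset /tdv/ has 3 consonants (> 2) → not permitted
tdtom — violates constraint 1: syllable 1 onset /tdt/ has 3 consonants (> 2) → not permitted
mkik.god — σ1 onset /mk/ (2C), coda /k/ ok; σ2 onset /g/, coda /d/ ok → permitted
Permitted: lmu, ma, mkik.god → 3.

3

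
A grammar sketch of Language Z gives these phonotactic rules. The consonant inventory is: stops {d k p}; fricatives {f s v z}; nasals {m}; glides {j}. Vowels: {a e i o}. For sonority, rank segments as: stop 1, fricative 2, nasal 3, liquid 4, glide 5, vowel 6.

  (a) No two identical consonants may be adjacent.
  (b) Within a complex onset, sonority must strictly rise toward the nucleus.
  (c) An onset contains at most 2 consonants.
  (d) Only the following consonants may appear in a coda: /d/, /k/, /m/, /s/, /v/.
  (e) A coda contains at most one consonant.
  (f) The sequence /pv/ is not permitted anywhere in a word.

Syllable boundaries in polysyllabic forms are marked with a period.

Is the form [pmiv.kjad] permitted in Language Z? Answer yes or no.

[pmiv.kjad] — σ1 onset /pm/ (1→3 rises), coda /v/ ok; σ2 onset /kj/ (1→5 rises), coda /d/ ok → permitted

yes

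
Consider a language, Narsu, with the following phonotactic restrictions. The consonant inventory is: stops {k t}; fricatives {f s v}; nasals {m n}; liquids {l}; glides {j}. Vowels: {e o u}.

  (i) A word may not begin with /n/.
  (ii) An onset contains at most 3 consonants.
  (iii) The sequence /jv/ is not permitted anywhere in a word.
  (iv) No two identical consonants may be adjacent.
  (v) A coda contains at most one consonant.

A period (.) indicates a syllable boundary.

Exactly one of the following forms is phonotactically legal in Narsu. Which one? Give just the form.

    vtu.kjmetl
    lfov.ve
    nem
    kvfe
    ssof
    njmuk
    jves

kvfe

vtu.kjmetl — violates constraint (v): syllable 2 coda /tl/ has 2 consonants (> 1) → phonotactically illegal
lfov.ve — violates constraint (iv): adjacent identical consonants /vv/ → phonotactically illegal
nem — violates constraint (i): word begins with /n/ → phonotactically illegal
kvfe — σ1 onset /kvf/ (3C), coda /∅/ ok → phonotactically legal
ssof — violates constraint (iv): adjacent identical consonants /ss/ → phonotactically illegal
njmuk — violates constraint (i): word begins with /n/ → phonotactically illegal
jves — violates constraint (iii): contains banned sequence /jv/ → phonotactically illegal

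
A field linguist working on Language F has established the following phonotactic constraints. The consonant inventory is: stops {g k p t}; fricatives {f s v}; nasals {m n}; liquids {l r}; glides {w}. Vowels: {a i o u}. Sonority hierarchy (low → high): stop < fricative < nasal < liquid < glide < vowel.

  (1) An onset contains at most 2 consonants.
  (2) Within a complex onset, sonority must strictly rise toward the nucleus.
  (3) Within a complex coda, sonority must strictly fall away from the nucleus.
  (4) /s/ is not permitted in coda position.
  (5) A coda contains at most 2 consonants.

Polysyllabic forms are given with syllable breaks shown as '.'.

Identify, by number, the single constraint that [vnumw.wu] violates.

[vnumw.wu]: syllable 1 coda /mw/: /m/ (nasal, 3) → /w/ (glide, 5) does not fall.
This is a violation of constraint 3: "Within a complex coda, sonority must strictly fall away from the nucleus."
The remaining constraints (1, 2, 4, 5) are satisfied.

3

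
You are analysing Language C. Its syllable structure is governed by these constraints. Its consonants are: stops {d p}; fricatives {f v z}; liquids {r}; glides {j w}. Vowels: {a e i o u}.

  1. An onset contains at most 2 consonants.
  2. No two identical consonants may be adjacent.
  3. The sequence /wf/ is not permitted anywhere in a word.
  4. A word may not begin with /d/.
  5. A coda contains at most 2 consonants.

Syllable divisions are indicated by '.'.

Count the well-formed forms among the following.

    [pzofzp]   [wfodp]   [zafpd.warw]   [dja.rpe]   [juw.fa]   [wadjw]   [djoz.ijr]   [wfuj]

0

[pzofzp] — violates constraint 5: syllable 1 coda /fzp/ has 3 consonants (> 2) → ill-formed
[wfodp] — violates constraint 3: contains banned sequence /wf/ → ill-formed
[zafpd.warw] — violates constraint 5: syllable 1 coda /fpd/ has 3 consonants (> 2) → ill-formed
[dja.rpe] — violates constraint 4: word begins with /d/ → ill-formed
[juw.fa] — violates constraint 3: contains banned sequence /wf/ → ill-formed
[wadjw] — violates constraint 5: syllable 1 coda /djw/ has 3 consonants (> 2) → ill-formed
[djoz.ijr] — violates constraint 4: word begins with /d/ → ill-formed
[wfuj] — violates constraint 3: contains banned sequence /wf/ → ill-formed
No form is well-formed → 0.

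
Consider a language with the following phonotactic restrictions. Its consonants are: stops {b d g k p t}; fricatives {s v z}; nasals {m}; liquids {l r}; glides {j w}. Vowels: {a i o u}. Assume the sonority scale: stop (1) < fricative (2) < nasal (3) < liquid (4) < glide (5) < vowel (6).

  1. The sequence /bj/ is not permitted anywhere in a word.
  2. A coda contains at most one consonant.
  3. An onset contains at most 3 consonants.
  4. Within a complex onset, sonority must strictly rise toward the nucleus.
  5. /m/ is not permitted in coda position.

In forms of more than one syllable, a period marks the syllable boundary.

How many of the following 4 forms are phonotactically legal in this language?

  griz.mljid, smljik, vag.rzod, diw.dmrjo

1

griz.mljid — σ1 onset /gr/ (1→4 rises), coda /z/ ok; σ2 onset /mlj/ (3→4→5 rises), coda /d/ ok → phonotactically legal
smljik — violates constraint 3: syllable 1 onset /smlj/ has 4 consonants (> 3) → phonotactically illegal
vag.rzod — violates constraint 4: syllable 2 onset /rz/: /r/ (liquid, 4) → /z/ (fricative, 2) does not rise → phonotactically illegal
diw.dmrjo — violates constraint 3: syllable 2 onset /dmrj/ has 4 consonants (> 3) → phonotactically illegal
Phonotactically legal: griz.mljid → 1.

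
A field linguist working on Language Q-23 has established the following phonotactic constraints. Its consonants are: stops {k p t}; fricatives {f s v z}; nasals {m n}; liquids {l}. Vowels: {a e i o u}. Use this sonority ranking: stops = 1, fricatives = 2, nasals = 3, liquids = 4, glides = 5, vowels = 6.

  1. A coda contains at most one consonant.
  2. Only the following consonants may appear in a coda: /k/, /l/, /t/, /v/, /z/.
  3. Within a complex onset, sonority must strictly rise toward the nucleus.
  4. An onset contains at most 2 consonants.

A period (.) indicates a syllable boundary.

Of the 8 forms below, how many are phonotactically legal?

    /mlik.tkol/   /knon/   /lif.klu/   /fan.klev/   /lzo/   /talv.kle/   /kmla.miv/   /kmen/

0

/mlik.tkol/ — violates constraint 3: syllable 2 onset /tk/: /t/ (stop, 1) → /k/ (stop, 1) does not rise → phonotactically illegal
/knon/ — violates constraint 2: syllable 1 coda contains /n/, which is not a licensed coda consonant → phonotactically illegal
/lif.klu/ — violates constraint 2: syllable 1 coda contains /f/, which is not a licensed coda consonant → phonotactically illegal
/fan.klev/ — violates constraint 2: syllable 1 coda contains /n/, which is not a licensed coda consonant → phonotactically illegal
/lzo/ — violates constraint 3: syllable 1 onset /lz/: /l/ (liquid, 4) → /z/ (fricative, 2) does not rise → phonotactically illegal
/talv.kle/ — violates constraint 1: syllable 1 coda /lv/ has 2 consonants (> 1) → phonotactically illegal
/kmla.miv/ — violates constraint 4: syllable 1 onset /kml/ has 3 consonants (> 2) → phonotactically illegal
/kmen/ — violates constraint 2: syllable 1 coda contains /n/, which is not a licensed coda consonant → phonotactically illegal
No form is phonotactically legal → 0.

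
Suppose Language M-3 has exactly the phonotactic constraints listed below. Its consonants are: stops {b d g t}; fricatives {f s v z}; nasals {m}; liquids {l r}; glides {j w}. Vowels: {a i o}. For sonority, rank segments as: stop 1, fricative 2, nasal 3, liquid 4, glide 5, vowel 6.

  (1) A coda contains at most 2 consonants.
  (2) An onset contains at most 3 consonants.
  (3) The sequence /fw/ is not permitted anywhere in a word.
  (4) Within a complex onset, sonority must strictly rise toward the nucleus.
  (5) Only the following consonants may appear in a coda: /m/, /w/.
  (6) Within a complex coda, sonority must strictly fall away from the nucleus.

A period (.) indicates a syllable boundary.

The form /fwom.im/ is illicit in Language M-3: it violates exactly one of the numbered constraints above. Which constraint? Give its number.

/fwom.im/: contains banned sequence /fw/.
This is a violation of constraint 3: "The sequence /fw/ is not permitted anywhere in a word."
The remaining constraints (1, 2, 4, 5, 6) are satisfied.

3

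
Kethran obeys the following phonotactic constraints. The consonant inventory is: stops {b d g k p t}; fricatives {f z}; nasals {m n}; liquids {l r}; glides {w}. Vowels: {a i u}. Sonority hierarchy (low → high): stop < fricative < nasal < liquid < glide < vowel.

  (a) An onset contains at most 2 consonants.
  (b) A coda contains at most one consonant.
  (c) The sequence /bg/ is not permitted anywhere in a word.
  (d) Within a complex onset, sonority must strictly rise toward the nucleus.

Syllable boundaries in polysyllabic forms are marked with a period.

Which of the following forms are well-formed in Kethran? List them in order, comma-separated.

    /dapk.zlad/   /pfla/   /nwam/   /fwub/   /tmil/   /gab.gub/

/dapk.zlad/ — violates constraint (b): syllable 1 coda /pk/ has 2 consonants (> 1) → ill-formed
/pfla/ — violates constraint (a): syllable 1 onset /pfl/ has 3 consonants (> 2) → ill-formed
/nwam/ — σ1 onset /nw/ (3→5 rises), coda /m/ ok → well-formed
/fwub/ — σ1 onset /fw/ (2→5 rises), coda /b/ ok → well-formed
/tmil/ — σ1 onset /tm/ (1→3 rises), coda /l/ ok → well-formed
/gab.gub/ — violates constraint (c): contains banned sequence /bg/ → ill-formed

/nwam/, /fwub/, /tmil/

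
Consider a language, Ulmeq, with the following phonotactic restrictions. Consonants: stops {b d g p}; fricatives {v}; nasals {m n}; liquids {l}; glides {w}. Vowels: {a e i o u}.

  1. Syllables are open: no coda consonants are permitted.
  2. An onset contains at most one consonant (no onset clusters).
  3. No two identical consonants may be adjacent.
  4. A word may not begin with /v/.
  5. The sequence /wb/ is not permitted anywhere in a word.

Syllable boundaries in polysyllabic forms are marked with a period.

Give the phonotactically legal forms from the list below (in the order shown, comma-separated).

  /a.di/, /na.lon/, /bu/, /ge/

/a.di/ — σ1 onset /∅/, coda /∅/ ok; σ2 onset /d/, coda /∅/ ok → phonotactically legal
/na.lon/ — violates constraint 1: syllable 2 coda /n/ has 1 consonant (> 0) → phonotactically illegal
/bu/ — σ1 onset /b/, coda /∅/ ok → phonotactically legal
/ge/ — σ1 onset /g/, coda /∅/ ok → phonotactically legal

/a.di/, /bu/, /ge/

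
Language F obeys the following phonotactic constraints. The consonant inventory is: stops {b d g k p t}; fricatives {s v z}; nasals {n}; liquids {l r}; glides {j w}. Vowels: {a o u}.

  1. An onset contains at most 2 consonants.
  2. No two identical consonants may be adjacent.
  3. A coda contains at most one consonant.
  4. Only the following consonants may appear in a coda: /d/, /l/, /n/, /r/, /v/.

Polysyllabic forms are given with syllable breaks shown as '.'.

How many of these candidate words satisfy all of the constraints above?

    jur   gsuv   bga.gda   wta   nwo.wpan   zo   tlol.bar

7

jur — σ1 onset /j/, coda /r/ ok → phonotactically legal
gsuv — σ1 onset /gs/ (2C), coda /v/ ok → phonotactically legal
bga.gda — σ1 onset /bg/ (2C), coda /∅/ ok; σ2 onset /gd/ (2C), coda /∅/ ok → phonotactically legal
wta — σ1 onset /wt/ (2C), coda /∅/ ok → phonotactically legal
nwo.wpan — σ1 onset /nw/ (2C), coda /∅/ ok; σ2 onset /wp/ (2C), coda /n/ ok → phonotactically legal
zo — σ1 onset /z/, coda /∅/ ok → phonotactically legal
tlol.bar — σ1 onset /tl/ (2C), coda /l/ ok; σ2 onset /b/, coda /r/ ok → phonotactically legal
Phonotactically legal: jur, gsuv, bga.gda, wta, nwo.wpan, zo, tlol.bar → 7.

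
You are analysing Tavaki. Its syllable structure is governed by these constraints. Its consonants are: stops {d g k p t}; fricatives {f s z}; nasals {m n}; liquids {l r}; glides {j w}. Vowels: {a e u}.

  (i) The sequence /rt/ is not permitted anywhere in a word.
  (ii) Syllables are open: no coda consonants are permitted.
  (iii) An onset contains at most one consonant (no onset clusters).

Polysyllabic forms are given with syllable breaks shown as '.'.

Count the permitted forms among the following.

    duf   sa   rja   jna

1

duf — violates constraint (ii): syllable 1 coda /f/ has 1 consonant (> 0) → not permitted
sa — σ1 onset /s/, coda /∅/ ok → permitted
rja — violates constraint (iii): syllable 1 onset /rj/ has 2 consonants (> 1) → not permitted
jna — violates constraint (iii): syllable 1 onset /jn/ has 2 consonants (> 1) → not permitted
Permitted: sa → 1.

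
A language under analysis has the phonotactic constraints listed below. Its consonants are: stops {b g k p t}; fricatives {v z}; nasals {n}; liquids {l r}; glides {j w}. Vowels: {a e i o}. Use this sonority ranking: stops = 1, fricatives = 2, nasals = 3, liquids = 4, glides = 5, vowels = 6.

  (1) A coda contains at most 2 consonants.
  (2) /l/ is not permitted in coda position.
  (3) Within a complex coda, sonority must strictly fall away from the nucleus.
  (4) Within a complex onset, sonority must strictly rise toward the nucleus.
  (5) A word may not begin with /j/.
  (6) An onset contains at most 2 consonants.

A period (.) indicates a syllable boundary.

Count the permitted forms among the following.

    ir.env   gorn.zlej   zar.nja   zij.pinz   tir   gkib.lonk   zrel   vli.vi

ir.env — σ1 onset /∅/, coda /r/ ok; σ2 onset /∅/, coda /nv/ (3→2 falls) ok → permitted
gorn.zlej — σ1 onset /g/, coda /rn/ (4→3 falls) ok; σ2 onset /zl/ (2→4 rises), coda /j/ ok → permitted
zar.nja — σ1 onset /z/, coda /r/ ok; σ2 onset /nj/ (3→5 rises), coda /∅/ ok → permitted
zij.pinz — σ1 onset /z/, coda /j/ ok; σ2 onset /p/, coda /nz/ (3→2 falls) ok → permitted
tir — σ1 onset /t/, coda /r/ ok → permitted
gkib.lonk — violates constraint 4: syllable 1 onset /gk/: /g/ (stop, 1) → /k/ (stop, 1) does not rise → not permitted
zrel — violates constraint 2: syllable 1 coda contains /l/ → not permitted
vli.vi — σ1 onset /vl/ (2→4 rises), coda /∅/ ok; σ2 onset /v/, coda /∅/ ok → permitted
Permitted: ir.env, gorn.zlej, zar.nja, zij.pinz, tir, vli.vi → 6.

6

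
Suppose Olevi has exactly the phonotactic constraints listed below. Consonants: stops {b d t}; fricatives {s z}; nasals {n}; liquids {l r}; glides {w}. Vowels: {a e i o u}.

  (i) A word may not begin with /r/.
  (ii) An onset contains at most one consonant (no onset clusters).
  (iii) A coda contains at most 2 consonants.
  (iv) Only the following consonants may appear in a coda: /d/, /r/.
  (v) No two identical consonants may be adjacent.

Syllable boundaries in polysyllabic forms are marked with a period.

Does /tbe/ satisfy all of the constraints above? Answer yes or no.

no

/tbe/ — violates constraint (ii): syllable 1 onset /tb/ has 2 consonants (> 1) → not permitted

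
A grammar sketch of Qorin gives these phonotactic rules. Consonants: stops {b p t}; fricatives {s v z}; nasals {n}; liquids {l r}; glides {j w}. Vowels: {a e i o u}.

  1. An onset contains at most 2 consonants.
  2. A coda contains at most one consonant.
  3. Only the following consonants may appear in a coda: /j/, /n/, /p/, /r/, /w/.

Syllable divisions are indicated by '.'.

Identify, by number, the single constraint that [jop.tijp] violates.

2

[jop.tijp]: syllable 2 coda /jp/ has 2 consonants (> 1).
This is a violation of constraint 2: "A coda contains at most one consonant."
The remaining constraints (1, 3) are satisfied.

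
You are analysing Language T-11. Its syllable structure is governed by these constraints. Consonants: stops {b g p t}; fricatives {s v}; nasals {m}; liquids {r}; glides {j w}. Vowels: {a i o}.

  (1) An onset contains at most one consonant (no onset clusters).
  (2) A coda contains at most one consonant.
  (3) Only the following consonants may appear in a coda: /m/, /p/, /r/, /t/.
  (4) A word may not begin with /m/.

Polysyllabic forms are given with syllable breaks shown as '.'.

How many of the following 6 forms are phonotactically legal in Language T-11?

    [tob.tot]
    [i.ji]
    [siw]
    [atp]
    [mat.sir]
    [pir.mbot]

[tob.tot] — violates constraint 3: syllable 1 coda contains /b/, which is not a licensed coda consonant → phonotactically illegal
[i.ji] — σ1 onset /∅/, coda /∅/ ok; σ2 onset /j/, coda /∅/ ok → phonotactically legal
[siw] — violates constraint 3: syllable 1 coda contains /w/, which is not a licensed coda consonant → phonotactically illegal
[atp] — violates constraint 2: syllable 1 coda /tp/ has 2 consonants (> 1) → phonotactically illegal
[mat.sir] — violates constraint 4: word begins with /m/ → phonotactically illegal
[pir.mbot] — violates constraint 1: syllable 2 onset /mb/ has 2 consonants (> 1) → phonotactically illegal
Phonotactically legal: [i.ji] → 1.

1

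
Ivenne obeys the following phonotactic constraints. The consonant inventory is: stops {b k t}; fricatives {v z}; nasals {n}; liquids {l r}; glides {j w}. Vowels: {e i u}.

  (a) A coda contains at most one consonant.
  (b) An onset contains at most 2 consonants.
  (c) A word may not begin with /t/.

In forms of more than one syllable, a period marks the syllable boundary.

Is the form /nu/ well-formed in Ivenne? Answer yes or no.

/nu/ — σ1 onset /n/, coda /∅/ ok → well-formed

yes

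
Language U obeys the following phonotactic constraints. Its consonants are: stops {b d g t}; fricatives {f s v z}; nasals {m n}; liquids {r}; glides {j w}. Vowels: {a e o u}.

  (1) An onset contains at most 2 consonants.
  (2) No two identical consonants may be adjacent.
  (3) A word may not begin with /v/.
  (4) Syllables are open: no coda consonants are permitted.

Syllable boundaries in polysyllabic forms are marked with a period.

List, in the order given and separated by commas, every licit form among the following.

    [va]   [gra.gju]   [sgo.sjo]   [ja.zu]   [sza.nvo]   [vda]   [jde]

[gra.gju], [sgo.sjo], [ja.zu], [sza.nvo], [jde]

[va] — violates constraint 3: word begins with /v/ → illicit
[gra.gju] — σ1 onset /gr/ (2C), coda /∅/ ok; σ2 onset /gj/ (2C), coda /∅/ ok → licit
[sgo.sjo] — σ1 onset /sg/ (2C), coda /∅/ ok; σ2 onset /sj/ (2C), coda /∅/ ok → licit
[ja.zu] — σ1 onset /j/, coda /∅/ ok; σ2 onset /z/, coda /∅/ ok → licit
[sza.nvo] — σ1 onset /sz/ (2C), coda /∅/ ok; σ2 onset /nv/ (2C), coda /∅/ ok → licit
[vda] — violates constraint 3: word begins with /v/ → illicit
[jde] — σ1 onset /jd/ (2C), coda /∅/ ok → licit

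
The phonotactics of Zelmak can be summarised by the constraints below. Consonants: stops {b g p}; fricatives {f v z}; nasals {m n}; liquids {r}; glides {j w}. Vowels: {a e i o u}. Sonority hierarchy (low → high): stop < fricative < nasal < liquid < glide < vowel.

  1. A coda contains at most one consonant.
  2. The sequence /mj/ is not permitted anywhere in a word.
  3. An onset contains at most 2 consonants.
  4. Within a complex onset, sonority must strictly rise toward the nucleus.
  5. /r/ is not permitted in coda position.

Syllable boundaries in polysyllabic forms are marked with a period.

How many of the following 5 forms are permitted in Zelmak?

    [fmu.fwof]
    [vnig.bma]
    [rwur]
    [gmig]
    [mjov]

3

[fmu.fwof] — σ1 onset /fm/ (2→3 rises), coda /∅/ ok; σ2 onset /fw/ (2→5 rises), coda /f/ ok → permitted
[vnig.bma] — σ1 onset /vn/ (2→3 rises), coda /g/ ok; σ2 onset /bm/ (1→3 rises), coda /∅/ ok → permitted
[rwur] — violates constraint 5: syllable 1 coda contains /r/ → not permitted
[gmig] — σ1 onset /gm/ (1→3 rises), coda /g/ ok → permitted
[mjov] — violates constraint 2: contains banned sequence /mj/ → not permitted
Permitted: [fmu.fwof], [vnig.bma], [gmig] → 3.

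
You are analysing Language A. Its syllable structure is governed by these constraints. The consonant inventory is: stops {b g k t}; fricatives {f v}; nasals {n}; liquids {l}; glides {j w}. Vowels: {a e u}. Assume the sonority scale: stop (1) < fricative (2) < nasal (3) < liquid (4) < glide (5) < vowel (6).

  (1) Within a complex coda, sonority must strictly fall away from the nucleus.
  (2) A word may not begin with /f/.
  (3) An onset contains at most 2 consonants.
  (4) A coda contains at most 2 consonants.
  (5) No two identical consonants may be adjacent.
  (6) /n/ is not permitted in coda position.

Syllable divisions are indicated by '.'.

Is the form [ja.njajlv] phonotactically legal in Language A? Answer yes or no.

no

[ja.njajlv] — violates constraint 4: syllable 2 coda /jlv/ has 3 consonants (> 2) → phonotactically illegal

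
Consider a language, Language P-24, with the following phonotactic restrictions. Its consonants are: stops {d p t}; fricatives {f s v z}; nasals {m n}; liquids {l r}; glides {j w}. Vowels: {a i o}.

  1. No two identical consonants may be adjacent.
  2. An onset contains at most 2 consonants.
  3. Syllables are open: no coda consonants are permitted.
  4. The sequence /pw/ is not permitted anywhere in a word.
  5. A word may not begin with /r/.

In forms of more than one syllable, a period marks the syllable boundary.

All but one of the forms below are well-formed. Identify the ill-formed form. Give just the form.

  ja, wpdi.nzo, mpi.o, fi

wpdi.nzo

ja — σ1 onset /j/, coda /∅/ ok → well-formed
wpdi.nzo — violates constraint 2: syllable 1 onset /wpd/ has 3 consonants (> 2) → ill-formed
mpi.o — σ1 onset /mp/ (2C), coda /∅/ ok; σ2 onset /∅/, coda /∅/ ok → well-formed
fi — σ1 onset /f/, coda /∅/ ok → well-formed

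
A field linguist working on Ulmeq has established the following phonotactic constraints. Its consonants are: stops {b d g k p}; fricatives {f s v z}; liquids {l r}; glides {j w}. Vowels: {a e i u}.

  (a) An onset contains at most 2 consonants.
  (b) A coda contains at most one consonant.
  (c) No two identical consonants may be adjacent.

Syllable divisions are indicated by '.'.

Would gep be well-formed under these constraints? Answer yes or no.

gep — σ1 onset /g/, coda /p/ ok → well-formed

yes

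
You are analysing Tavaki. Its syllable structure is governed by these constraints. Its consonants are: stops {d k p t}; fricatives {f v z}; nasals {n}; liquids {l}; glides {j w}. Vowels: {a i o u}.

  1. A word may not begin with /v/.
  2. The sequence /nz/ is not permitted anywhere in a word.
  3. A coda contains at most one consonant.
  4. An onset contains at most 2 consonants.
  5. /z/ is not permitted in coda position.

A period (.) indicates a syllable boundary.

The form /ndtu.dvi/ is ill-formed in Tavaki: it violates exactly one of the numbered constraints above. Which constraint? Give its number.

4

/ndtu.dvi/: syllable 1 onset /ndt/ has 3 consonants (> 2).
This is a violation of constraint 4: "An onset contains at most 2 consonants."
The remaining constraints (1, 2, 3, 5) are satisfied.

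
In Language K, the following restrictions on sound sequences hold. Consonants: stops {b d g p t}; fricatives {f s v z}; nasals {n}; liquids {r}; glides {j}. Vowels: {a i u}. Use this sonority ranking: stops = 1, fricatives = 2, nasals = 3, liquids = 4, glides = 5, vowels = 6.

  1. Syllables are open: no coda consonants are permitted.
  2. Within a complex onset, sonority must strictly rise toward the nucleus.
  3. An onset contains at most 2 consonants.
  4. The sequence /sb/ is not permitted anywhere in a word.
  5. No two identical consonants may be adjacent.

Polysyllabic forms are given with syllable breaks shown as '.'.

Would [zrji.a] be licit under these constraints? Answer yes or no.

no

[zrji.a] — violates constraint 3: syllable 1 onset /zrj/ has 3 consonants (> 2) → illicit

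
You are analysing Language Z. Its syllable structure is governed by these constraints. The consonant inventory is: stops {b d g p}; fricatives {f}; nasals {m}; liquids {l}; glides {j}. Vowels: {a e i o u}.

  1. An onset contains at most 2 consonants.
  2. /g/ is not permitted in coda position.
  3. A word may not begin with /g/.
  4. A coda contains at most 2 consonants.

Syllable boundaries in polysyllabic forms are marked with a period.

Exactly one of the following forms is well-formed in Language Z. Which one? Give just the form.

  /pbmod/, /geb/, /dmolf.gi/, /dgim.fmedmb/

/dmolf.gi/

/pbmod/ — violates constraint 1: syllable 1 onset /pbm/ has 3 consonants (> 2) → ill-formed
/geb/ — violates constraint 3: word begins with /g/ → ill-formed
/dmolf.gi/ — σ1 onset /dm/ (2C), coda /lf/ (2C) ok; σ2 onset /g/, coda /∅/ ok → well-formed
/dgim.fmedmb/ — violates constraint 4: syllable 2 coda /dmb/ has 3 consonants (> 2) → ill-formed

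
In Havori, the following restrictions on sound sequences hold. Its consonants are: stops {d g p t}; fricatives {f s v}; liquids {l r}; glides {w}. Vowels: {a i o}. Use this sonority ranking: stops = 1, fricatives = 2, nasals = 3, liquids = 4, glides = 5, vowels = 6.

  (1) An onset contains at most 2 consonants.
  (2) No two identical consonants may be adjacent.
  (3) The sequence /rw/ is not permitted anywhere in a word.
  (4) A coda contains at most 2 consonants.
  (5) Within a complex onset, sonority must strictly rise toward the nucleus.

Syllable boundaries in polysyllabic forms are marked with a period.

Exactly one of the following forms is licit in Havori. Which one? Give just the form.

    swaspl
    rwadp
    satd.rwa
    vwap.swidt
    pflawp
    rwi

vwap.swidt

swaspl — violates constraint 4: syllable 1 coda /spl/ has 3 consonants (> 2) → illicit
rwadp — violates constraint 3: contains banned sequence /rw/ → illicit
satd.rwa — violates constraint 3: contains banned sequence /rw/ → illicit
vwap.swidt — σ1 onset /vw/ (2→5 rises), coda /p/ ok; σ2 onset /sw/ (2→5 rises), coda /dt/ (2C) ok → licit
pflawp — violates constraint 1: syllable 1 onset /pfl/ has 3 consonants (> 2) → illicit
rwi — violates constraint 3: contains banned sequence /rw/ → illicit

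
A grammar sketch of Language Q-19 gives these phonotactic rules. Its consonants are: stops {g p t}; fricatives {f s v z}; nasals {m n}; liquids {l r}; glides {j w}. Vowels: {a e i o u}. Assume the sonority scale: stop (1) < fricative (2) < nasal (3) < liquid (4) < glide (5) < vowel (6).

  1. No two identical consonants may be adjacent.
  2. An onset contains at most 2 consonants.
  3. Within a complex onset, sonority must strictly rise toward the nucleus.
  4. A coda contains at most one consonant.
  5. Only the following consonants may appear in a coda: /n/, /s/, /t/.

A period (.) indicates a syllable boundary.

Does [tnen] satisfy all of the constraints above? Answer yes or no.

[tnen] — σ1 onset /tn/ (1→3 rises), coda /n/ ok → permitted

yes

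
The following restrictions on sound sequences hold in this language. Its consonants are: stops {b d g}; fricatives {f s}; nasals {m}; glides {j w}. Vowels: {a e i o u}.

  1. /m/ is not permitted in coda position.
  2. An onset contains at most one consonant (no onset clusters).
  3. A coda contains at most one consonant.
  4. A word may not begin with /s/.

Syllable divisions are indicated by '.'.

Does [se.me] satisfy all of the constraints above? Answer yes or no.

[se.me] — violates constraint 4: word begins with /s/ → phonotactically illegal

no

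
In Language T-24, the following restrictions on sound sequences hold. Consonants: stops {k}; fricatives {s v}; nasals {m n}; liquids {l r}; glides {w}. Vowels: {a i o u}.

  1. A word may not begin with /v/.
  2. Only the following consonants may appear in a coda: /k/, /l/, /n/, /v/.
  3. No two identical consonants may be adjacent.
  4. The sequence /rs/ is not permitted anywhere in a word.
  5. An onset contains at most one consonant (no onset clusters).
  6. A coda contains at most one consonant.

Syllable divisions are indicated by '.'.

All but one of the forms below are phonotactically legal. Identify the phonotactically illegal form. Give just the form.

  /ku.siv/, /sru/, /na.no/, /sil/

/sru/

/ku.siv/ — σ1 onset /k/, coda /∅/ ok; σ2 onset /s/, coda /v/ ok → phonotactically legal
/sru/ — violates constraint 5: syllable 1 onset /sr/ has 2 consonants (> 1) → phonotactically illegal
/na.no/ — σ1 onset /n/, coda /∅/ ok; σ2 onset /n/, coda /∅/ ok → phonotactically legal
/sil/ — σ1 onset /s/, coda /l/ ok → phonotactically legal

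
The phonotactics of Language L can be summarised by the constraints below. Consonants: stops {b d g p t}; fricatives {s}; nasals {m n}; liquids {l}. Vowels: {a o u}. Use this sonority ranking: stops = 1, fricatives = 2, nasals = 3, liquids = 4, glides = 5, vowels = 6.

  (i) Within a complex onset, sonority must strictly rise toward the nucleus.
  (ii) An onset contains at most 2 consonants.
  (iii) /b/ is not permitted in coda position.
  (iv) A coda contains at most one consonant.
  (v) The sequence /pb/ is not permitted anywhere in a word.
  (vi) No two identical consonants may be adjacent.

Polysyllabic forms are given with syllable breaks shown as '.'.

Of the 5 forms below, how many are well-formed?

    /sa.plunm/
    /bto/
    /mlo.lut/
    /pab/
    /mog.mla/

/sa.plunm/ — violates constraint (iv): syllable 2 coda /nm/ has 2 consonants (> 1) → ill-formed
/bto/ — violates constraint (i): syllable 1 onset /bt/: /b/ (stop, 1) → /t/ (stop, 1) does not rise → ill-formed
/mlo.lut/ — σ1 onset /ml/ (3→4 rises), coda /∅/ ok; σ2 onset /l/, coda /t/ ok → well-formed
/pab/ — violates constraint (iii): syllable 1 coda contains /b/ → ill-formed
/mog.mla/ — σ1 onset /m/, coda /g/ ok; σ2 onset /ml/ (3→4 rises), coda /∅/ ok → well-formed
Well-formed: /mlo.lut/, /mog.mla/ → 2.

2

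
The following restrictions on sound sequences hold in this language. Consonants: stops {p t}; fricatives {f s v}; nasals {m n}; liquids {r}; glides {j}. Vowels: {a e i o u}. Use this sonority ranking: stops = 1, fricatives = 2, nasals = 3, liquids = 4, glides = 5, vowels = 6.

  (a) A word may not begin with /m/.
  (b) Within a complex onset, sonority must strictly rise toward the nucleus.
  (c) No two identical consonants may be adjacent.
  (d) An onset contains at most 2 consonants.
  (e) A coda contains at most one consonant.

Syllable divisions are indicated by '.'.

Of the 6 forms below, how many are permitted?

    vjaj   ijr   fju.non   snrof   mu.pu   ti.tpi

2

vjaj — σ1 onset /vj/ (2→5 rises), coda /j/ ok → permitted
ijr — violates constraint (e): syllable 1 coda /jr/ has 2 consonants (> 1) → not permitted
fju.non — σ1 onset /fj/ (2→5 rises), coda /∅/ ok; σ2 onset /n/, coda /n/ ok → permitted
snrof — violates constraint (d): syllable 1 onset /snr/ has 3 consonants (> 2) → not permitted
mu.pu — violates constraint (a): word begins with /m/ → not permitted
ti.tpi — violates constraint (b): syllable 2 onset /tp/: /t/ (stop, 1) → /p/ (stop, 1) does not rise → not permitted
Permitted: vjaj, fju.non → 2.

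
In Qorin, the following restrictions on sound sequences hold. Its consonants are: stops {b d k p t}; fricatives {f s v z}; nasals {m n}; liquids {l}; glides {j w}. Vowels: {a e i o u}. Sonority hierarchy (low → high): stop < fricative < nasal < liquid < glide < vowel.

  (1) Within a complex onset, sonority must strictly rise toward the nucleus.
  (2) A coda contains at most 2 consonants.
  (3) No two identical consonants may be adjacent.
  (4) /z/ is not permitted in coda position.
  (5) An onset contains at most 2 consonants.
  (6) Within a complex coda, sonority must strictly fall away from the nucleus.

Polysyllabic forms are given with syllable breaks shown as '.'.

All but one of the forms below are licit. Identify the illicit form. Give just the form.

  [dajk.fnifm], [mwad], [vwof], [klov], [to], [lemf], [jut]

[dajk.fnifm] — violates constraint 6: syllable 2 coda /fm/: /f/ (fricative, 2) → /m/ (nasal, 3) does not fall → illicit
[mwad] — σ1 onset /mw/ (3→5 rises), coda /d/ ok → licit
[vwof] — σ1 onset /vw/ (2→5 rises), coda /f/ ok → licit
[klov] — σ1 onset /kl/ (1→4 rises), coda /v/ ok → licit
[to] — σ1 onset /t/, coda /∅/ ok → licit
[lemf] — σ1 onset /l/, coda /mf/ (3→2 falls) ok → licit
[jut] — σ1 onset /j/, coda /t/ ok → licit

[dajk.fnifm]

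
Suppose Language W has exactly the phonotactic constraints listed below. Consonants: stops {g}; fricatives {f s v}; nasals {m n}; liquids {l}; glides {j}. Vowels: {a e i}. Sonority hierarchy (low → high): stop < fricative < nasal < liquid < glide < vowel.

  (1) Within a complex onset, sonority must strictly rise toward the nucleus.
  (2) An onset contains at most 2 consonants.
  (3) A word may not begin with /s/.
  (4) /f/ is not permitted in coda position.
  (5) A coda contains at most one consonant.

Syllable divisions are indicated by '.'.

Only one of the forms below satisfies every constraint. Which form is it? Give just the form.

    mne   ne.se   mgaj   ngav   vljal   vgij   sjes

mne — violates constraint 1: syllable 1 onset /mn/: /m/ (nasal, 3) → /n/ (nasal, 3) does not rise → ill-formed
ne.se — σ1 onset /n/, coda /∅/ ok; σ2 onset /s/, coda /∅/ ok → well-formed
mgaj — violates constraint 1: syllable 1 onset /mg/: /m/ (nasal, 3) → /g/ (stop, 1) does not rise → ill-formed
ngav — violates constraint 1: syllable 1 onset /ng/: /n/ (nasal, 3) → /g/ (stop, 1) does not rise → ill-formed
vljal — violates constraint 2: syllable 1 onset /vlj/ has 3 consonants (> 2) → ill-formed
vgij — violates constraint 1: syllable 1 onset /vg/: /v/ (fricative, 2) → /g/ (stop, 1) does not rise → ill-formed
sjes — violates constraint 3: word begins with /s/ → ill-formed

ne.se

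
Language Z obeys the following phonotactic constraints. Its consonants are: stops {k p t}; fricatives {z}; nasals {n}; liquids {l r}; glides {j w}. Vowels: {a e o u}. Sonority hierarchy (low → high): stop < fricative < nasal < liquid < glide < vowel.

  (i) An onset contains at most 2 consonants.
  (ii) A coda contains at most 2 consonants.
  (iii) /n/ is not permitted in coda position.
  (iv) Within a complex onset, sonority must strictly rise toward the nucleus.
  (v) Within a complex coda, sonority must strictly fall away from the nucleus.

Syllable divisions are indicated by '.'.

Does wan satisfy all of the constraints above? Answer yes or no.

wan — violates constraint (iii): syllable 1 coda contains /n/ → illicit

no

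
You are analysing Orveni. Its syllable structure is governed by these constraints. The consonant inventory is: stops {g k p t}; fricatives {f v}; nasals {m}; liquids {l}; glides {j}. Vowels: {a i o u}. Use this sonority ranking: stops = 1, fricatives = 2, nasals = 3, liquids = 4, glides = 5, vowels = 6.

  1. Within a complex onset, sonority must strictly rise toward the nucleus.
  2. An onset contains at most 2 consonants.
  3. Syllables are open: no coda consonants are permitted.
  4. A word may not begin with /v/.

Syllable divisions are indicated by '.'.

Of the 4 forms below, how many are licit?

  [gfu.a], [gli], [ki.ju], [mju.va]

4

[gfu.a] — σ1 onset /gf/ (1→2 rises), coda /∅/ ok; σ2 onset /∅/, coda /∅/ ok → licit
[gli] — σ1 onset /gl/ (1→4 rises), coda /∅/ ok → licit
[ki.ju] — σ1 onset /k/, coda /∅/ ok; σ2 onset /j/, coda /∅/ ok → licit
[mju.va] — σ1 onset /mj/ (3→5 rises), coda /∅/ ok; σ2 onset /v/, coda /∅/ ok → licit
Licit: [gfu.a], [gli], [ki.ju], [mju.va] → 4.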